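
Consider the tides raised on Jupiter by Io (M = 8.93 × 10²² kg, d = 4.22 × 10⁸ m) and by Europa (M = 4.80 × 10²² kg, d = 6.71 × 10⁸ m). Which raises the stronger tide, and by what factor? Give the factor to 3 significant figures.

Io, by a factor of ≈ 7.48

Tidal stretch scales as M/d³; compute that for each body.
Io: (8.93 × 10²²) / (4.22 × 10⁸)³ = 1.188 × 10⁻³
Europa: (4.80 × 10²²) / (6.71 × 10⁸)³ = 1.589 × 10⁻⁴
Ratio (larger/smaller) = 7.48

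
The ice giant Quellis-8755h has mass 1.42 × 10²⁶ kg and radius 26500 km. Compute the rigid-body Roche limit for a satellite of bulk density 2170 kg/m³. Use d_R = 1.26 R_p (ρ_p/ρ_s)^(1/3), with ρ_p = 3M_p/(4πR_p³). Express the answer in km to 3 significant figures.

ρ_p = 3M_p/(4πR_p³) = 3 × (1.42 × 10²⁶) / (4π × (2.65 × 10⁷ m)³) = 1820 kg/m³
d_R = 1.26 × 26500 km × (1820/2170)^(1/3)
    = 31500 km

31500 km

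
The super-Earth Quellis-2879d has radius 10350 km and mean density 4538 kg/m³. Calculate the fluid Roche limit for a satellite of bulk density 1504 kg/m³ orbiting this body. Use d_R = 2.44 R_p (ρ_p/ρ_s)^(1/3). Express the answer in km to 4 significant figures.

d_R = 2.44 × 10350 km × (4538/1504)^(1/3)
    = 36490 km

36490 km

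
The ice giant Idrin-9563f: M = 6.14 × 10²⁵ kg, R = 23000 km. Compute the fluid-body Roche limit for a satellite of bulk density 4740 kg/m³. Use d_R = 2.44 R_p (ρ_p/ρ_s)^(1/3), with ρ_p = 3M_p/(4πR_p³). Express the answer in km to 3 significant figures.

ρ_p = 3M_p/(4πR_p³) = 3 × (6.14 × 10²⁵) / (4π × (2.30 × 10⁷ m)³) = 1200 kg/m³
d_R = 2.44 × 23000 km × (1200/4740)^(1/3)
    = 35500 km

35500 km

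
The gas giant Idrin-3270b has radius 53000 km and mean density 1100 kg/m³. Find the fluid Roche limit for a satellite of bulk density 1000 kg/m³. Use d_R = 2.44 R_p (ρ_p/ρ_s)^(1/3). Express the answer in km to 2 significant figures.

1.3 × 10⁵ km

d_R = 2.44 × 53000 km × (1100/1000)^(1/3)
    = 1.3 × 10⁵ km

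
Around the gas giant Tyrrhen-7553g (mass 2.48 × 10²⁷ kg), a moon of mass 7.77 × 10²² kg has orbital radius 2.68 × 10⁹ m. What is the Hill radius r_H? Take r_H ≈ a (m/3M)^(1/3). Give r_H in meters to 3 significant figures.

r_H ≈ a (m/3M)^(1/3)
    = (2.68 × 10⁹) × (7.77 × 10²² / (3 × 2.48 × 10²⁷))^(1/3)
    = 5.86 × 10⁷ m

5.86 × 10⁷ m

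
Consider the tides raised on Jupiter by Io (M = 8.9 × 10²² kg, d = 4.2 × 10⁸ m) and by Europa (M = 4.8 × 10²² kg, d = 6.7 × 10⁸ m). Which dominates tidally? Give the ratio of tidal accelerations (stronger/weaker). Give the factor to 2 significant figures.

Io, by a factor of ≈ 7.5

Tidal stretch scales as M/d³; compute that for each body.
Io: (8.9 × 10²²) / (4.2 × 10⁸)³ = 1.201 × 10⁻³
Europa: (4.8 × 10²²) / (6.7 × 10⁸)³ = 1.596 × 10⁻⁴
Ratio (larger/smaller) = 7.5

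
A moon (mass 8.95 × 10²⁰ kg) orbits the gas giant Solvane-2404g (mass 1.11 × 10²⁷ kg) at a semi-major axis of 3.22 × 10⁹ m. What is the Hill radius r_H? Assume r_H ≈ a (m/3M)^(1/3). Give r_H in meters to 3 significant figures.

2.08 × 10⁷ m

r_H ≈ a (m/3M)^(1/3)
    = (3.22 × 10⁹) × (8.95 × 10²⁰ / (3 × 1.11 × 10²⁷))^(1/3)
    = 2.08 × 10⁷ m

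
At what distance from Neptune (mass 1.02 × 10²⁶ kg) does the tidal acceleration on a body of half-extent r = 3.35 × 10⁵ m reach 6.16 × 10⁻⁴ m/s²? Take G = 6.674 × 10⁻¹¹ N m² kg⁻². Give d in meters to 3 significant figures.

2GMr/d³ = a_tidal  ⇒  d = (2GMr / a_tidal)^(1/3)
d = (2 × 6.674×10⁻¹¹ × (1.02 × 10²⁶) × (3.35 × 10⁵) / (6.16 × 10⁻⁴))^(1/3)
  = 1.95 × 10⁸ m

1.95 × 10⁸ m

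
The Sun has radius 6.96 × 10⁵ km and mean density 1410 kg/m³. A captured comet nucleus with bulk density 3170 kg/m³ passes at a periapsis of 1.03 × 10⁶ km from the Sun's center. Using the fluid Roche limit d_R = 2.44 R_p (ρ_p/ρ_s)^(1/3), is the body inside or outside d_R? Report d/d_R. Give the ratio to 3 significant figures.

d_R = 2.44 × (6.96 × 10⁵ km) × (1410/3170)^(1/3) = 1.296 × 10⁶ km
d/d_R = (1.03 × 10⁶) / (1.296 × 10⁶) = 0.795
Since d/d_R < 1, the body is inside the Roche limit.

inside; d/d_R ≈ 0.795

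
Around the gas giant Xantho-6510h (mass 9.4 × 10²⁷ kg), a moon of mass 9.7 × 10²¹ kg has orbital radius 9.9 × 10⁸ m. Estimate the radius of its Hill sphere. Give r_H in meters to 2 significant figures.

r_H ≈ a (m/3M)^(1/3)
    = (9.9 × 10⁸) × (9.7 × 10²¹ / (3 × 9.4 × 10²⁷))^(1/3)
    = 6.9 × 10⁶ m

6.9 × 10⁶ m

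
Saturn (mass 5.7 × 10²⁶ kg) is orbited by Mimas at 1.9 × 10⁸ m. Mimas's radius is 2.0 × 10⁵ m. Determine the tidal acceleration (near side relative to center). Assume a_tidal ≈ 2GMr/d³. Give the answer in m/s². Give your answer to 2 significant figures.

Δa = 2GMr/d³
   = 2 × (6.674 × 10⁻¹¹) × (5.7 × 10²⁶) × (2.0 × 10⁵) / (1.9 × 10⁸)³
   = 2.2 × 10⁻³ m/s²

2.2 × 10⁻³ m/s²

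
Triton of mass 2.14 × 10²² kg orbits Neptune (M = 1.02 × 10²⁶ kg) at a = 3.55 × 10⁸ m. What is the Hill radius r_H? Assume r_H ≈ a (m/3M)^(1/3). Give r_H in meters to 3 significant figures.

1.46 × 10⁷ m

r_H ≈ a (m/3M)^(1/3)
    = (3.55 × 10⁸) × (2.14 × 10²² / (3 × 1.02 × 10²⁶))^(1/3)
    = 1.46 × 10⁷ m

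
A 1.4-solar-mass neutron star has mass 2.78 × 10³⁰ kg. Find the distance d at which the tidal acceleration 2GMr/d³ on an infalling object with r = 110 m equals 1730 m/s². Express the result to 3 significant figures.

2.87 × 10⁶ m

2GMr/d³ = a_tidal  ⇒  d = (2GMr / a_tidal)^(1/3)
d = (2 × 6.674×10⁻¹¹ × (2.78 × 10³⁰) × (110) / (1730))^(1/3)
  = 2.87 × 10⁶ m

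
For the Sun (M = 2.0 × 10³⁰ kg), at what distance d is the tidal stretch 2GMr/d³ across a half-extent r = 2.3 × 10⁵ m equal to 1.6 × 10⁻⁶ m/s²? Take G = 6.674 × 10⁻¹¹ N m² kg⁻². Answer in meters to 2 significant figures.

3.4 × 10¹⁰ m

2GMr/d³ = a_tidal  ⇒  d = (2GMr / a_tidal)^(1/3)
d = (2 × 6.674×10⁻¹¹ × (2.0 × 10³⁰) × (2.3 × 10⁵) / (1.6 × 10⁻⁶))^(1/3)
  = 3.4 × 10¹⁰ m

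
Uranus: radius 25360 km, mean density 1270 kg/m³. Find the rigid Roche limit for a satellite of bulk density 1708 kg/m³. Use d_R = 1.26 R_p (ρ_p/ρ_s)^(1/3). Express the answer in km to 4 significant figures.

d_R = 1.26 × 25360 km × (1270/1708)^(1/3)
    = 28950 km

28950 km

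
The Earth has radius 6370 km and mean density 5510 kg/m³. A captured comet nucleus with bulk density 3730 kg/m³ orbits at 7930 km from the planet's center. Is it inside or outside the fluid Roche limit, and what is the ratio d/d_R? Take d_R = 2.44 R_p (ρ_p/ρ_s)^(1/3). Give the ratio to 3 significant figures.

inside; d/d_R ≈ 0.448

d_R = 2.44 × (6370 km) × (5510/3730)^(1/3) = 17700 km
d/d_R = (7930) / (17700) = 0.448
Since d/d_R < 1, the body is inside the Roche limit.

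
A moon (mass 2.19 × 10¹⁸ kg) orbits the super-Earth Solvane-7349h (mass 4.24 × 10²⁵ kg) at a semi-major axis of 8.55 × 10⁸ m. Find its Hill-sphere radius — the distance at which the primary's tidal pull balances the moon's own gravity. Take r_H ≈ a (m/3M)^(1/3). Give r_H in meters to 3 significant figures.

2.21 × 10⁶ m

r_H ≈ a (m/3M)^(1/3)
    = (8.55 × 10⁸) × (2.19 × 10¹⁸ / (3 × 4.24 × 10²⁵))^(1/3)
    = 2.21 × 10⁶ m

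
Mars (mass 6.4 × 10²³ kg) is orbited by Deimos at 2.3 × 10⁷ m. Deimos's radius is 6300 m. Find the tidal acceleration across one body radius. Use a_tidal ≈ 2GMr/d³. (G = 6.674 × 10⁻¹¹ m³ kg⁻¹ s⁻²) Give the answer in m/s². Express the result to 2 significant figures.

4.4 × 10⁻⁵ m/s²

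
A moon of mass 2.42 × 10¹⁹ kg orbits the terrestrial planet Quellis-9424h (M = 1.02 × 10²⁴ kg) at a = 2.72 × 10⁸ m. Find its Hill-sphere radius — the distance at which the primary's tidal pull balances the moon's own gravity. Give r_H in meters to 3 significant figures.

5.42 × 10⁶ m

r_H ≈ a (m/3M)^(1/3)
    = (2.72 × 10⁸) × (2.42 × 10¹⁹ / (3 × 1.02 × 10²⁴))^(1/3)
    = 5.42 × 10⁶ m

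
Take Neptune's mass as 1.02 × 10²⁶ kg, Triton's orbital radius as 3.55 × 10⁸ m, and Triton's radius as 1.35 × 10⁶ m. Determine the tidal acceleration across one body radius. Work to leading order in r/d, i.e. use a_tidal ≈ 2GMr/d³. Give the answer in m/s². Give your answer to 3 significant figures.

a_tidal = 2GMr/d³
        = 2 × (6.674 × 10⁻¹¹) × (1.02 × 10²⁶) × (1.35 × 10⁶) / (3.55 × 10⁸)³
        = 4.11 × 10⁻⁴ m/s²

4.11 × 10⁻⁴ m/s²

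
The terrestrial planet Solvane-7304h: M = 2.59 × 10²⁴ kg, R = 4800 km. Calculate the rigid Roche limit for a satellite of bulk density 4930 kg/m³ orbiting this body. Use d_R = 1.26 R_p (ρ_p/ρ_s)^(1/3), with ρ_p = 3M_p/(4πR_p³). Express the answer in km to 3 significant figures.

ρ_p = 3M_p/(4πR_p³) = 3 × (2.59 × 10²⁴) / (4π × (4.80 × 10⁶ m)³) = 5590 kg/m³
d_R = 1.26 × 4800 km × (5590/4930)^(1/3)
    = 6310 km

6310 km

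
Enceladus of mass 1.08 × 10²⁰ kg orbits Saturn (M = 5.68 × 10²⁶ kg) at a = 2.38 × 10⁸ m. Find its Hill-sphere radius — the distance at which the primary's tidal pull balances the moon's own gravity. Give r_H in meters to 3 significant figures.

9.49 × 10⁵ m

r_H ≈ a (m/3M)^(1/3)
    = (2.38 × 10⁸) × (1.08 × 10²⁰ / (3 × 5.68 × 10²⁶))^(1/3)
    = 9.49 × 10⁵ m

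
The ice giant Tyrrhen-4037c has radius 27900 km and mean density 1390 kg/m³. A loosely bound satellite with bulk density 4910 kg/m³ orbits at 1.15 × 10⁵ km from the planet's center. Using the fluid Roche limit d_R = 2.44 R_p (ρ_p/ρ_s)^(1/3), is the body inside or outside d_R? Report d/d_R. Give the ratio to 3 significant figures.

outside; d/d_R ≈ 2.57

d_R = 2.44 × (27900 km) × (1390/4910)^(1/3) = 44700 km
d/d_R = (1.15 × 10⁵) / (44700) = 2.57
Since d/d_R > 1, the body is outside the Roche limit.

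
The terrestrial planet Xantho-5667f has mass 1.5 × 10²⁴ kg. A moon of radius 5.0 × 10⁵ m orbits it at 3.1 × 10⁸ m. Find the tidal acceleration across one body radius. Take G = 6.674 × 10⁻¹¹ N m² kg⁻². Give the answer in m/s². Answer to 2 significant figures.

3.4 × 10⁻⁶ m/s²

The tidal stretch is the gradient of GM/d² times the body's extent r, hence the 1/d³ dependence.
Δa = 2GMr/d³
   = 2 × (6.674 × 10⁻¹¹) × (1.5 × 10²⁴) × (5.0 × 10⁵) / (3.1 × 10⁸)³
   = 3.4 × 10⁻⁶ m/s²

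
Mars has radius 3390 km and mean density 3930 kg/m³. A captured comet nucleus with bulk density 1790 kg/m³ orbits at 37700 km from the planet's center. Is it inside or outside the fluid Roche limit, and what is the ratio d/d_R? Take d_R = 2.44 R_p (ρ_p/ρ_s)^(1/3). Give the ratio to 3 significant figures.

d_R = 2.44 × (3390 km) × (3930/1790)^(1/3) = 10750 km
d/d_R = (37700) / (10750) = 3.51
Since d/d_R > 1, the body is outside the Roche limit.

outside; d/d_R ≈ 3.51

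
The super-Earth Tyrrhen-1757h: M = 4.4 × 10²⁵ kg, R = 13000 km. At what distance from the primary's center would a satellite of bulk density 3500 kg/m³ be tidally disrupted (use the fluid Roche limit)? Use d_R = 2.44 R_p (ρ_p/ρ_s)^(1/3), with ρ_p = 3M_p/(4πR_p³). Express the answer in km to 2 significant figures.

ρ_p = 3M_p/(4πR_p³) = 3 × (4.4 × 10²⁵) / (4π × (1.3 × 10⁷ m)³) = 4800 kg/m³
d_R = 2.44 × 13000 km × (4800/3500)^(1/3)
    = 35000 km

35000 km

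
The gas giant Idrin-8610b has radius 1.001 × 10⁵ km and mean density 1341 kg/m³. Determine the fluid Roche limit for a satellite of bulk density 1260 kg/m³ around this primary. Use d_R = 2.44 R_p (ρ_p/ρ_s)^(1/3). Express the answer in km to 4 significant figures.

d_R = 2.44 × 1.001 × 10⁵ km × (1341/1260)^(1/3)
    = 2.494 × 10⁵ km

2.494 × 10⁵ km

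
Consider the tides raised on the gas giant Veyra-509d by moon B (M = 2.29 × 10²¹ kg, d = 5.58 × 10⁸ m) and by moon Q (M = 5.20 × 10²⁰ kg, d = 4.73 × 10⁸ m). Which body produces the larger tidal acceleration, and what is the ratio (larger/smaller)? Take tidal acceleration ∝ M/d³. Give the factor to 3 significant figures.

The tide-raising term goes as M/d³ (the gradient of a 1/d² field).
Moon B: (2.29 × 10²¹) / (5.58 × 10⁸)³ = 1.318 × 10⁻⁵
Moon Q: (5.20 × 10²⁰) / (4.73 × 10⁸)³ = 4.914 × 10⁻⁶
Ratio (larger/smaller) = 2.68

Moon B, by a factor of ≈ 2.68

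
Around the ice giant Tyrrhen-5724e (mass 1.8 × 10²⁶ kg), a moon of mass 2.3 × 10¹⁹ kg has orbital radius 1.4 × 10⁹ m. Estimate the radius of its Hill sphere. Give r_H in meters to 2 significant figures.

r_H ≈ a (m/3M)^(1/3)
    = (1.4 × 10⁹) × (2.3 × 10¹⁹ / (3 × 1.8 × 10²⁶))^(1/3)
    = 4.9 × 10⁶ m

4.9 × 10⁶ m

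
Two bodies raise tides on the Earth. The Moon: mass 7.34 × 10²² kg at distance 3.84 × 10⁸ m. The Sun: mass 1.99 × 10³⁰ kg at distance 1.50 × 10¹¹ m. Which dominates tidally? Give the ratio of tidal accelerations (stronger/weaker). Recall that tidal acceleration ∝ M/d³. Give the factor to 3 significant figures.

Compare M/d³ for the two perturbers:
The Moon: (7.34 × 10²²) / (3.84 × 10⁸)³ = 1.296 × 10⁻³
The Sun: (1.99 × 10³⁰) / (1.50 × 10¹¹)³ = 5.896 × 10⁻⁴
Ratio (larger/smaller) = 2.20

The Moon, by a factor of ≈ 2.20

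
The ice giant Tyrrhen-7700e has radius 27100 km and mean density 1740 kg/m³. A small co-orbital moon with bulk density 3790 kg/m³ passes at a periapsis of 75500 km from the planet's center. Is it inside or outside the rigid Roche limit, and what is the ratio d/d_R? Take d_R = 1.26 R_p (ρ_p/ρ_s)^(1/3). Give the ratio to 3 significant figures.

outside; d/d_R ≈ 2.87

d_R = 1.26 × (27100 km) × (1740/3790)^(1/3) = 26340 km
d/d_R = (75500) / (26340) = 2.87
Since d/d_R > 1, the body is outside the Roche limit.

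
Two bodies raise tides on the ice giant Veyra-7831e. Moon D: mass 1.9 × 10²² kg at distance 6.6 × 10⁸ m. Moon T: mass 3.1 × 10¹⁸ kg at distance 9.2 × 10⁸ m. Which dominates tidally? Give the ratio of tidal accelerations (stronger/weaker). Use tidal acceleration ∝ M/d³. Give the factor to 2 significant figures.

Moon D, by a factor of ≈ 17000

The tide-raising term goes as M/d³ (the gradient of a 1/d² field).
Moon D: (1.9 × 10²²) / (6.6 × 10⁸)³ = 6.609 × 10⁻⁵
Moon T: (3.1 × 10¹⁸) / (9.2 × 10⁸)³ = 3.981 × 10⁻⁹
Ratio (larger/smaller) = 17000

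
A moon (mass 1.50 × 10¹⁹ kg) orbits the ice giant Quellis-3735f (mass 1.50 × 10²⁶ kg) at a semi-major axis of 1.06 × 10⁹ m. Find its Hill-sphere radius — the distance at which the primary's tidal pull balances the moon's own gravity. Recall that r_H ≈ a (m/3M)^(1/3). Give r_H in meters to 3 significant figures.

r_H ≈ a (m/3M)^(1/3)
    = (1.06 × 10⁹) × (1.50 × 10¹⁹ / (3 × 1.50 × 10²⁶))^(1/3)
    = 3.41 × 10⁶ m

3.41 × 10⁶ m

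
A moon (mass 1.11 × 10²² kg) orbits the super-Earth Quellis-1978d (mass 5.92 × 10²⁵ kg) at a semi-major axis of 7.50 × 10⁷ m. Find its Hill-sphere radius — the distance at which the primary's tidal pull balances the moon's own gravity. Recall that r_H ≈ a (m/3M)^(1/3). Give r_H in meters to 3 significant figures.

2.98 × 10⁶ m

r_H ≈ a (m/3M)^(1/3)
    = (7.50 × 10⁷) × (1.11 × 10²² / (3 × 5.92 × 10²⁵))^(1/3)
    = 2.98 × 10⁶ m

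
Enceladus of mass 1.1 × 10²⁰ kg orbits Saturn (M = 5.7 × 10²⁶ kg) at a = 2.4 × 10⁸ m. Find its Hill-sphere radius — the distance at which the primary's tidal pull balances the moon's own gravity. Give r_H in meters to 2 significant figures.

9.6 × 10⁵ m

r_H ≈ a (m/3M)^(1/3)
    = (2.4 × 10⁸) × (1.1 × 10²⁰ / (3 × 5.7 × 10²⁶))^(1/3)
    = 9.6 × 10⁵ m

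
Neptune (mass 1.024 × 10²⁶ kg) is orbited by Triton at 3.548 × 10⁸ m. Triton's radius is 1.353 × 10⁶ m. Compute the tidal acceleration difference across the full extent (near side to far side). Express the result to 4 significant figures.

8.281 × 10⁻⁴ m/s²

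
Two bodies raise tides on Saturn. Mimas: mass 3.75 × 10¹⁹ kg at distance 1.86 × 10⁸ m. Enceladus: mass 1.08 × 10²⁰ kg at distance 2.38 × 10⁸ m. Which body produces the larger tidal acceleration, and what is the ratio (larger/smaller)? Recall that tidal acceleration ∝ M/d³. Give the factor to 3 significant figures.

Enceladus, by a factor of ≈ 1.37

The tide-raising term goes as M/d³ (the gradient of a 1/d² field).
Mimas: (3.75 × 10¹⁹) / (1.86 × 10⁸)³ = 5.828 × 10⁻⁶
Enceladus: (1.08 × 10²⁰) / (2.38 × 10⁸)³ = 8.011 × 10⁻⁶
Ratio (larger/smaller) = 1.37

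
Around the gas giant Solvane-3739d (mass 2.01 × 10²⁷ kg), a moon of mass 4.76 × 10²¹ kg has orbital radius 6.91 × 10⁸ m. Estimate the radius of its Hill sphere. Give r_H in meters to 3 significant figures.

6.39 × 10⁶ m

r_H ≈ a (m/3M)^(1/3)
    = (6.91 × 10⁸) × (4.76 × 10²¹ / (3 × 2.01 × 10²⁷))^(1/3)
    = 6.39 × 10⁶ m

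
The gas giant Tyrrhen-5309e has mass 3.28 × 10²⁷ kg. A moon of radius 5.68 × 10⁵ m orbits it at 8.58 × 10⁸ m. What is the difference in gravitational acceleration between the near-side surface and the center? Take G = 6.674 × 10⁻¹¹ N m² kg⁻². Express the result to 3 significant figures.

3.94 × 10⁻⁴ m/s²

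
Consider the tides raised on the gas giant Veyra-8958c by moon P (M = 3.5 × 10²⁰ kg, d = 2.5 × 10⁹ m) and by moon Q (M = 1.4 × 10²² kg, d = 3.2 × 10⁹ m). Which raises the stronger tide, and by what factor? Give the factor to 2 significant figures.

Tidal stretch scales as M/d³; compute that for each body.
Moon P: (3.5 × 10²⁰) / (2.5 × 10⁹)³ = 2.240 × 10⁻⁸
Moon Q: (1.4 × 10²²) / (3.2 × 10⁹)³ = 4.272 × 10⁻⁷
Ratio (larger/smaller) = 19

Moon Q, by a factor of ≈ 19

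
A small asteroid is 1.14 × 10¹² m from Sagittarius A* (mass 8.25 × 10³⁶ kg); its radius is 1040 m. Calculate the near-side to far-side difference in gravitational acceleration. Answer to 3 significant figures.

a_tidal = 4GMr/d³
        = 4 × (6.674 × 10⁻¹¹) × (8.25 × 10³⁶) × (1040) / (1.14 × 10¹²)³
        = 1.55 × 10⁻⁶ m/s²

1.55 × 10⁻⁶ m/s²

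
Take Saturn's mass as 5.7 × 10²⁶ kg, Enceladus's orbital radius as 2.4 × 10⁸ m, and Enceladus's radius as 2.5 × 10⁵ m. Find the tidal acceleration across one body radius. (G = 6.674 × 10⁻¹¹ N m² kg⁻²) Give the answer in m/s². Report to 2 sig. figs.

1.4 × 10⁻³ m/s²

Δg = 2GMr/d³
   = 2 × (6.674 × 10⁻¹¹) × (5.7 × 10²⁶) × (2.5 × 10⁵) / (2.4 × 10⁸)³
   = 1.4 × 10⁻³ m/s²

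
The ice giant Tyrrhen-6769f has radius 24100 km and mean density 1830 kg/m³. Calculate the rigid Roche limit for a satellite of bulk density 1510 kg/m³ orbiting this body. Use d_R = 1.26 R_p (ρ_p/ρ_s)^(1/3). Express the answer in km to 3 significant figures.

32400 km

d_R = 1.26 × 24100 km × (1830/1510)^(1/3)
    = 32400 km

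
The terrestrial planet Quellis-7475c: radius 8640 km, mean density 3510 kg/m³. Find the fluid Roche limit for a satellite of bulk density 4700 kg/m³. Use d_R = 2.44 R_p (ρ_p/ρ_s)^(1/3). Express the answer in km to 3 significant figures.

19100 km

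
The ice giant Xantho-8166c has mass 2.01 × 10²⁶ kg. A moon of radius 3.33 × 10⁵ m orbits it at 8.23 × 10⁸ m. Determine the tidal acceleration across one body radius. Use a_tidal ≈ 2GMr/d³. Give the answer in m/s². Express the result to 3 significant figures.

Differencing GM/(d−r)² and GM/d² to first order in r/d gives 2GMr/d³.
Δg = 2GMr/d³
   = 2 × (6.674 × 10⁻¹¹) × (2.01 × 10²⁶) × (3.33 × 10⁵) / (8.23 × 10⁸)³
   = 1.60 × 10⁻⁵ m/s²

1.60 × 10⁻⁵ m/s²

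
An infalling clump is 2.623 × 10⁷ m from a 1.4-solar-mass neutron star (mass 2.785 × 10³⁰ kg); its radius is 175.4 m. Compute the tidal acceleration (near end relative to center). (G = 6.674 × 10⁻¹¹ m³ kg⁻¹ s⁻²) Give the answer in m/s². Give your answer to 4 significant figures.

a_tidal = 2GMr/d³
        = 2 × (6.674 × 10⁻¹¹) × (2.785 × 10³⁰) × (175.4) / (2.623 × 10⁷)³
        = 3.613 m/s²

3.613 m/s²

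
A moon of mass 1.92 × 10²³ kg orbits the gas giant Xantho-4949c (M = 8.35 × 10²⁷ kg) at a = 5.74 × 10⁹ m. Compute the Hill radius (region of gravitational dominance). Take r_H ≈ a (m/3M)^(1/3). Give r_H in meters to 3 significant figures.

r_H ≈ a (m/3M)^(1/3)
    = (5.74 × 10⁹) × (1.92 × 10²³ / (3 × 8.35 × 10²⁷))^(1/3)
    = 1.13 × 10⁸ m

1.13 × 10⁸ m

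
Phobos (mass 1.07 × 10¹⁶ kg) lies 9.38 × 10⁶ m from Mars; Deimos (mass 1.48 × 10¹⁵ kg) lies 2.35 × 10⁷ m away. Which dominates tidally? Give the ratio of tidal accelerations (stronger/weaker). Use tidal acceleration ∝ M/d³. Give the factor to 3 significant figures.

Phobos, by a factor of ≈ 114

Tidal stretch scales as M/d³; compute that for each body.
Phobos: (1.07 × 10¹⁶) / (9.38 × 10⁶)³ = 1.297 × 10⁻⁵
Deimos: (1.48 × 10¹⁵) / (2.35 × 10⁷)³ = 1.140 × 10⁻⁷
Ratio (larger/smaller) = 114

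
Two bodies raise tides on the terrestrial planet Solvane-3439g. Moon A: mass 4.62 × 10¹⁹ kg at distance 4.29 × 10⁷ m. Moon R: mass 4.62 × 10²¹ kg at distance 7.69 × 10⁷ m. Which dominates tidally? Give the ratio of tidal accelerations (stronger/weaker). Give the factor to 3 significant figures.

Moon R, by a factor of ≈ 17.4

Compare M/d³ for the two perturbers:
Moon A: (4.62 × 10¹⁹) / (4.29 × 10⁷)³ = 5.852 × 10⁻⁴
Moon R: (4.62 × 10²¹) / (7.69 × 10⁷)³ = 1.016 × 10⁻²
Ratio (larger/smaller) = 17.4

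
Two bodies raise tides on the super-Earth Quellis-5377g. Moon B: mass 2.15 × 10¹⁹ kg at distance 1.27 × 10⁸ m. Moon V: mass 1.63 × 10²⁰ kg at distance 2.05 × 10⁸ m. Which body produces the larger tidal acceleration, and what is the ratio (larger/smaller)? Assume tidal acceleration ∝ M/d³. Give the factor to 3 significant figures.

Moon V, by a factor of ≈ 1.80

The tide-raising term goes as M/d³ (the gradient of a 1/d² field).
Moon B: (2.15 × 10¹⁹) / (1.27 × 10⁸)³ = 1.050 × 10⁻⁵
Moon V: (1.63 × 10²⁰) / (2.05 × 10⁸)³ = 1.892 × 10⁻⁵
Ratio (larger/smaller) = 1.80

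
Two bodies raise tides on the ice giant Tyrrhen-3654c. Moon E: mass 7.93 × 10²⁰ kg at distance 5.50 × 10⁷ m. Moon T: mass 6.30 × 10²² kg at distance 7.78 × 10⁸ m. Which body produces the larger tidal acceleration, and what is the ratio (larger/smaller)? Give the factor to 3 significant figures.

The tide-raising term goes as M/d³ (the gradient of a 1/d² field).
Moon E: (7.93 × 10²⁰) / (5.50 × 10⁷)³ = 4.766 × 10⁻³
Moon T: (6.30 × 10²²) / (7.78 × 10⁸)³ = 1.338 × 10⁻⁴
Ratio (larger/smaller) = 35.6

Moon E, by a factor of ≈ 35.6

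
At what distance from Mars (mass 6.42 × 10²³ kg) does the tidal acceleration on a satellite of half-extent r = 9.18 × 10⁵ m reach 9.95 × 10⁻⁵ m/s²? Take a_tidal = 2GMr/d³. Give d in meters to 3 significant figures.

9.25 × 10⁷ m

2GMr/d³ = a_tidal  ⇒  d = (2GMr / a_tidal)^(1/3)
d = (2 × 6.674×10⁻¹¹ × (6.42 × 10²³) × (9.18 × 10⁵) / (9.95 × 10⁻⁵))^(1/3)
  = 9.25 × 10⁷ m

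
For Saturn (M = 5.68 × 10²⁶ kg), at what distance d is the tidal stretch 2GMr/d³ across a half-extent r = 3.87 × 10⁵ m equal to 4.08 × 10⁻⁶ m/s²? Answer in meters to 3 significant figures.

1.93 × 10⁹ m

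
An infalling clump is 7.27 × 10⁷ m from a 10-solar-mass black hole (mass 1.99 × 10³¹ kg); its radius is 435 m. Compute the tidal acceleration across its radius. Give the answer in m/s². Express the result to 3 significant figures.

3.01 m/s²

Δg = 2GMr/d³
   = 2 × (6.674 × 10⁻¹¹) × (1.99 × 10³¹) × (435) / (7.27 × 10⁷)³
   = 3.01 m/s²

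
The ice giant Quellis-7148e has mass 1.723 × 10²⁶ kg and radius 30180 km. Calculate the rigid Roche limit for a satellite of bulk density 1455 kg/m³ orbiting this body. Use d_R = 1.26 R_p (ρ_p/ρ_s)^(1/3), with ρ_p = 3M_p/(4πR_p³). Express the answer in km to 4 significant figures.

38380 km

ρ_p = 3M_p/(4πR_p³) = 3 × (1.723 × 10²⁶) / (4π × (3.018 × 10⁷ m)³) = 1496 kg/m³
d_R = 1.26 × 30180 km × (1496/1455)^(1/3)
    = 38380 km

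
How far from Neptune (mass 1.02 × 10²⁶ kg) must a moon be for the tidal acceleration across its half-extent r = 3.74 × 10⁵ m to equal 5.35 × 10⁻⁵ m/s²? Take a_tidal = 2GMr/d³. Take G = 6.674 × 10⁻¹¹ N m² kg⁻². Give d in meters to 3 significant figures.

4.57 × 10⁸ m

2GMr/d³ = a_tidal  ⇒  d = (2GMr / a_tidal)^(1/3)
d = (2 × 6.674×10⁻¹¹ × (1.02 × 10²⁶) × (3.74 × 10⁵) / (5.35 × 10⁻⁵))^(1/3)
  = 4.57 × 10⁸ m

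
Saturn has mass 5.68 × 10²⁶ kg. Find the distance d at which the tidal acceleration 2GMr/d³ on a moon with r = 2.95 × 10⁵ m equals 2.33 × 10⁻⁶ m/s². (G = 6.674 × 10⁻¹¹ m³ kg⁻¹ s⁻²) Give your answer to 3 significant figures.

2GMr/d³ = a_tidal  ⇒  d = (2GMr / a_tidal)^(1/3)
d = (2 × 6.674×10⁻¹¹ × (5.68 × 10²⁶) × (2.95 × 10⁵) / (2.33 × 10⁻⁶))^(1/3)
  = 2.13 × 10⁹ m

2.13 × 10⁹ m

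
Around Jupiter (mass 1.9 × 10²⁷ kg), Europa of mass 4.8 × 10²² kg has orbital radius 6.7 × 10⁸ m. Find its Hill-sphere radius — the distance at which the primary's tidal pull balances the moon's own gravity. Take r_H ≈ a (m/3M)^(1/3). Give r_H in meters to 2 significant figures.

r_H ≈ a (m/3M)^(1/3)
    = (6.7 × 10⁸) × (4.8 × 10²² / (3 × 1.9 × 10²⁷))^(1/3)
    = 1.4 × 10⁷ m

1.4 × 10⁷ m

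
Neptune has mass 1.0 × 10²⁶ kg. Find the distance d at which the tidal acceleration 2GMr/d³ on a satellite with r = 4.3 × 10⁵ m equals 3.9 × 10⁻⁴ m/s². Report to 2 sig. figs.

2.5 × 10⁸ m

2GMr/d³ = a_tidal  ⇒  d = (2GMr / a_tidal)^(1/3)
d = (2 × 6.674×10⁻¹¹ × (1.0 × 10²⁶) × (4.3 × 10⁵) / (3.9 × 10⁻⁴))^(1/3)
  = 2.5 × 10⁸ m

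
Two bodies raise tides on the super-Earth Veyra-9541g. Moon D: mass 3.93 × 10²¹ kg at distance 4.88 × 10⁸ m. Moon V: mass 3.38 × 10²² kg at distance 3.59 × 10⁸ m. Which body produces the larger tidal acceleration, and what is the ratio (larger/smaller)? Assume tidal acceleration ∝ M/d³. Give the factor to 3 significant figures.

Moon V, by a factor of ≈ 21.6

Tidal stretch scales as M/d³; compute that for each body.
Moon D: (3.93 × 10²¹) / (4.88 × 10⁸)³ = 3.382 × 10⁻⁵
Moon V: (3.38 × 10²²) / (3.59 × 10⁸)³ = 7.305 × 10⁻⁴
Ratio (larger/smaller) = 21.6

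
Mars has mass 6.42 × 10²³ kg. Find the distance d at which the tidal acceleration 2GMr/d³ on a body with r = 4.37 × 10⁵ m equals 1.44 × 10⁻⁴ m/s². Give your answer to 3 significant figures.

6.38 × 10⁷ m

2GMr/d³ = a_tidal  ⇒  d = (2GMr / a_tidal)^(1/3)
d = (2 × 6.674×10⁻¹¹ × (6.42 × 10²³) × (4.37 × 10⁵) / (1.44 × 10⁻⁴))^(1/3)
  = 6.38 × 10⁷ m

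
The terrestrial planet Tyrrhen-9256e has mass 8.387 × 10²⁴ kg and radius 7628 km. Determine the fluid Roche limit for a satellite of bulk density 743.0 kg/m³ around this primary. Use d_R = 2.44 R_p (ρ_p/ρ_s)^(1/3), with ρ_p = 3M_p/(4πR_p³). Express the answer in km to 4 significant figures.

ρ_p = 3M_p/(4πR_p³) = 3 × (8.387 × 10²⁴) / (4π × (7.628 × 10⁶ m)³) = 4511 kg/m³
d_R = 2.44 × 7628 km × (4511/743.0)^(1/3)
    = 33950 km

33950 km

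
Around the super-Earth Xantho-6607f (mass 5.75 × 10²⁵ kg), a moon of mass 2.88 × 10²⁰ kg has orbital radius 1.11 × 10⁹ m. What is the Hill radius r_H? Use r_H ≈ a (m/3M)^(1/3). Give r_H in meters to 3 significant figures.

r_H ≈ a (m/3M)^(1/3)
    = (1.11 × 10⁹) × (2.88 × 10²⁰ / (3 × 5.75 × 10²⁵))^(1/3)
    = 1.32 × 10⁷ m

1.32 × 10⁷ m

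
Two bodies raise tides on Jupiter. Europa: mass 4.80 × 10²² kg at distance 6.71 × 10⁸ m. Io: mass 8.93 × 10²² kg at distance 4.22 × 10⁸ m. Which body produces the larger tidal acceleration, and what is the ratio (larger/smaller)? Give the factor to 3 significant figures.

Compare M/d³ for the two perturbers:
Europa: (4.80 × 10²²) / (6.71 × 10⁸)³ = 1.589 × 10⁻⁴
Io: (8.93 × 10²²) / (4.22 × 10⁸)³ = 1.188 × 10⁻³
Ratio (larger/smaller) = 7.48

Io, by a factor of ≈ 7.48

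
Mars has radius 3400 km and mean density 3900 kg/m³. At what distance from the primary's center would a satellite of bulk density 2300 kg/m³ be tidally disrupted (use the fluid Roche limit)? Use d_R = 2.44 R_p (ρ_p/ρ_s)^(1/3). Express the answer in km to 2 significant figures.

d_R = 2.44 × 3400 km × (3900/2300)^(1/3)
    = 9900 km

9900 km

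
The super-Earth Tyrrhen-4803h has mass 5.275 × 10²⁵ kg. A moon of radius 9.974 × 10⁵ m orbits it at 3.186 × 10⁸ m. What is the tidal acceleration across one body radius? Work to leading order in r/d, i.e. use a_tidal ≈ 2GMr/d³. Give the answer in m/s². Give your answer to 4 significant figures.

2.172 × 10⁻⁴ m/s²

Δg = 2GMr/d³
   = 2 × (6.674 × 10⁻¹¹) × (5.275 × 10²⁵) × (9.974 × 10⁵) / (3.186 × 10⁸)³
   = 2.172 × 10⁻⁴ m/s²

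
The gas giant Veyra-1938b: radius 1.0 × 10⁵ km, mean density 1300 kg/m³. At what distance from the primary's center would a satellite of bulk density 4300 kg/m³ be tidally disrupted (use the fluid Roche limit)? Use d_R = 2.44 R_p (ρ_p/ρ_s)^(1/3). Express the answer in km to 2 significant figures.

d_R = 2.44 × 1.0 × 10⁵ km × (1300/4300)^(1/3)
    = 1.6 × 10⁵ km

1.6 × 10⁵ km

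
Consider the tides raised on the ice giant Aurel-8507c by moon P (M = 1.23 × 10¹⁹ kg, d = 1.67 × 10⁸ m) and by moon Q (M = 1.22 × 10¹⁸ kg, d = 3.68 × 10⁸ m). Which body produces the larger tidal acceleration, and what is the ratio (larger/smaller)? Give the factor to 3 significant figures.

Moon P, by a factor of ≈ 108

Tidal stretch scales as M/d³; compute that for each body.
Moon P: (1.23 × 10¹⁹) / (1.67 × 10⁸)³ = 2.641 × 10⁻⁶
Moon Q: (1.22 × 10¹⁸) / (3.68 × 10⁸)³ = 2.448 × 10⁻⁸
Ratio (larger/smaller) = 108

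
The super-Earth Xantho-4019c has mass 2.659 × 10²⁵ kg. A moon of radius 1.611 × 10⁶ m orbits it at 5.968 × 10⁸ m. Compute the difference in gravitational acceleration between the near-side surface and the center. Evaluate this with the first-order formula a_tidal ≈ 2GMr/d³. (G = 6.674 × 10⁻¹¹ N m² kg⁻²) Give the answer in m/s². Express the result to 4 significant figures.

Δg = 2GMr/d³
   = 2 × (6.674 × 10⁻¹¹) × (2.659 × 10²⁵) × (1.611 × 10⁶) / (5.968 × 10⁸)³
   = 2.690 × 10⁻⁵ m/s²

2.690 × 10⁻⁵ m/s²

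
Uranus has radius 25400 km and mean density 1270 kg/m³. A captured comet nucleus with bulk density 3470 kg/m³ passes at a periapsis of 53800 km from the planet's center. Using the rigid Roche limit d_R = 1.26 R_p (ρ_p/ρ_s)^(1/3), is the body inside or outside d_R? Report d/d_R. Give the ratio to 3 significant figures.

outside; d/d_R ≈ 2.35

d_R = 1.26 × (25400 km) × (1270/3470)^(1/3) = 22890 km
d/d_R = (53800) / (22890) = 2.35
Since d/d_R > 1, the body is outside the Roche limit.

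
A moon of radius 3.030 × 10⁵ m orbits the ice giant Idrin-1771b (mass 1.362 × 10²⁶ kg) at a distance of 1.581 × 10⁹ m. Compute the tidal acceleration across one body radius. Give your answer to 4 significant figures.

1.394 × 10⁻⁶ m/s²

Since r ≪ d, expand the inverse-square field across one radius to get the leading 2GMr/d³ term.
Δg = 2GMr/d³
   = 2 × (6.674 × 10⁻¹¹) × (1.362 × 10²⁶) × (3.030 × 10⁵) / (1.581 × 10⁹)³
   = 1.394 × 10⁻⁶ m/s²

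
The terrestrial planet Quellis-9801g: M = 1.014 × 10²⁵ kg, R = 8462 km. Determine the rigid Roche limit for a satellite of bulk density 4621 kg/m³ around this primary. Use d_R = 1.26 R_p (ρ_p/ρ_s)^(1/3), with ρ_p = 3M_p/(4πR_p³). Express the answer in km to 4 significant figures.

ρ_p = 3M_p/(4πR_p³) = 3 × (1.014 × 10²⁵) / (4π × (8.462 × 10⁶ m)³) = 3995 kg/m³
d_R = 1.26 × 8462 km × (3995/4621)^(1/3)
    = 10160 km

10160 km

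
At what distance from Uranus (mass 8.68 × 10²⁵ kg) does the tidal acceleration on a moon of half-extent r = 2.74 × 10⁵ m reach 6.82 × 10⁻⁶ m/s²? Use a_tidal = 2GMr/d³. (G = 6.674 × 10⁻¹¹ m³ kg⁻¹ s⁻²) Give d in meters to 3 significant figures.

7.75 × 10⁸ m

2GMr/d³ = a_tidal  ⇒  d = (2GMr / a_tidal)^(1/3)
d = (2 × 6.674×10⁻¹¹ × (8.68 × 10²⁵) × (2.74 × 10⁵) / (6.82 × 10⁻⁶))^(1/3)
  = 7.75 × 10⁸ m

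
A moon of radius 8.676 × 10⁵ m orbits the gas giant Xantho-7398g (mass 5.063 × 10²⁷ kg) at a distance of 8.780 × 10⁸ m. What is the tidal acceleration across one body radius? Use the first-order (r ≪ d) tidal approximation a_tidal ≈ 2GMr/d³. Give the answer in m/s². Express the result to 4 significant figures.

8.663 × 10⁻⁴ m/s²

a_tidal = 2GMr/d³
        = 2 × (6.674 × 10⁻¹¹) × (5.063 × 10²⁷) × (8.676 × 10⁵) / (8.780 × 10⁸)³
        = 8.663 × 10⁻⁴ m/s²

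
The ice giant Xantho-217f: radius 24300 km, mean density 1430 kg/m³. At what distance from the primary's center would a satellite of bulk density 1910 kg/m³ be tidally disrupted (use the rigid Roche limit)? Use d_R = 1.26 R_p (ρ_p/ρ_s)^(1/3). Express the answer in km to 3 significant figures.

27800 km

d_R = 1.26 × 24300 km × (1430/1910)^(1/3)
    = 27800 km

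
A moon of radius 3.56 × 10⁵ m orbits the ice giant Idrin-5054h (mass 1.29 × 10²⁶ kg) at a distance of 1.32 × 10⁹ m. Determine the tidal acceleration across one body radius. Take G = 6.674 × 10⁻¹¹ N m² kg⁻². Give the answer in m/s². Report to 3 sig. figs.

2.67 × 10⁻⁶ m/s²

Since r ≪ d, expand the inverse-square field across one radius to get the leading 2GMr/d³ term.
Δa = 2GMr/d³
   = 2 × (6.674 × 10⁻¹¹) × (1.29 × 10²⁶) × (3.56 × 10⁵) / (1.32 × 10⁹)³
   = 2.67 × 10⁻⁶ m/s²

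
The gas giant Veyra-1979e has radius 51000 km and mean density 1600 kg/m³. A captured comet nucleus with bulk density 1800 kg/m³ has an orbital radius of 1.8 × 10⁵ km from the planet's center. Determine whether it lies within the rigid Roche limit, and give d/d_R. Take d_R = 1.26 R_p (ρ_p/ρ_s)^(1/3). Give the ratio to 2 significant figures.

outside; d/d_R ≈ 2.9

d_R = 1.26 × (51000 km) × (1600/1800)^(1/3) = 61790 km
d/d_R = (1.8 × 10⁵) / (61790) = 2.9
Since d/d_R > 1, the body is outside the Roche limit.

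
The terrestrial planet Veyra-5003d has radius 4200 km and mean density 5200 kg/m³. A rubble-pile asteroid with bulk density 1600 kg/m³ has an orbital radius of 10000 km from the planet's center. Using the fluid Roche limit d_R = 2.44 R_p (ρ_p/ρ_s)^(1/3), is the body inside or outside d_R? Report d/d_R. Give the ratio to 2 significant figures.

d_R = 2.44 × (4200 km) × (5200/1600)^(1/3) = 15180 km
d/d_R = (10000) / (15180) = 0.66
Since d/d_R < 1, the body is inside the Roche limit.

inside; d/d_R ≈ 0.66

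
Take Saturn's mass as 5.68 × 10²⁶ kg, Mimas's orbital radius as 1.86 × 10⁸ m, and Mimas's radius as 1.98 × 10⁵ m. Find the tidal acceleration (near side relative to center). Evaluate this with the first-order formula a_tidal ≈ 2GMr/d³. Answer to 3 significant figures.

Δa = 2GMr/d³
   = 2 × (6.674 × 10⁻¹¹) × (5.68 × 10²⁶) × (1.98 × 10⁵) / (1.86 × 10⁸)³
   = 2.33 × 10⁻³ m/s²

2.33 × 10⁻³ m/s²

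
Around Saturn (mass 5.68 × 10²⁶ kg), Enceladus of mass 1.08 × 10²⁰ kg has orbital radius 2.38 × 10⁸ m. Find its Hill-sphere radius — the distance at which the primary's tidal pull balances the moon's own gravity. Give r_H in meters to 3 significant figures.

9.49 × 10⁵ m

r_H ≈ a (m/3M)^(1/3)
    = (2.38 × 10⁸) × (1.08 × 10²⁰ / (3 × 5.68 × 10²⁶))^(1/3)
    = 9.49 × 10⁵ m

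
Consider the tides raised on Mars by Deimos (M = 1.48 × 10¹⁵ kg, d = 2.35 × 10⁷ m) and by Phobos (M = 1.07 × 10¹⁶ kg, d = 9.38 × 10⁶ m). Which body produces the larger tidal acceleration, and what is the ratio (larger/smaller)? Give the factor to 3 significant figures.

Compare M/d³ for the two perturbers:
Deimos: (1.48 × 10¹⁵) / (2.35 × 10⁷)³ = 1.140 × 10⁻⁷
Phobos: (1.07 × 10¹⁶) / (9.38 × 10⁶)³ = 1.297 × 10⁻⁵
Ratio (larger/smaller) = 114

Phobos, by a factor of ≈ 114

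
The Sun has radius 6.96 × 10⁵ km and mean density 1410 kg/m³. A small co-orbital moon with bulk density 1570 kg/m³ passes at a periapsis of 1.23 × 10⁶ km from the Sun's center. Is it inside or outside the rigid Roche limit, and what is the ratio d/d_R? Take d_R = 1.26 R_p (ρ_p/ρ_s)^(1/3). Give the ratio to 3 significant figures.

d_R = 1.26 × (6.96 × 10⁵ km) × (1410/1570)^(1/3) = 8.461 × 10⁵ km
d/d_R = (1.23 × 10⁶) / (8.461 × 10⁵) = 1.45
Since d/d_R > 1, the body is outside the Roche limit.

outside; d/d_R ≈ 1.45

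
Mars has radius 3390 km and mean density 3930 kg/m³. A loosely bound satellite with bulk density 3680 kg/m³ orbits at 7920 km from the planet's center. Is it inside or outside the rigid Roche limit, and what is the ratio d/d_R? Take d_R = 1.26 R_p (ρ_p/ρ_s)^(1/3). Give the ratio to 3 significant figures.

d_R = 1.26 × (3390 km) × (3930/3680)^(1/3) = 4366 km
d/d_R = (7920) / (4366) = 1.81
Since d/d_R > 1, the body is outside the Roche limit.

outside; d/d_R ≈ 1.81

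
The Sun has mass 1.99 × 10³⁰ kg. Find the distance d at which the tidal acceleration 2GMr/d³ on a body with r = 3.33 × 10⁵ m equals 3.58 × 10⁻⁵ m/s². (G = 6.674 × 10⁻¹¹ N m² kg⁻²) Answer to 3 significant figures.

2GMr/d³ = a_tidal  ⇒  d = (2GMr / a_tidal)^(1/3)
d = (2 × 6.674×10⁻¹¹ × (1.99 × 10³⁰) × (3.33 × 10⁵) / (3.58 × 10⁻⁵))^(1/3)
  = 1.35 × 10¹⁰ m

1.35 × 10¹⁰ m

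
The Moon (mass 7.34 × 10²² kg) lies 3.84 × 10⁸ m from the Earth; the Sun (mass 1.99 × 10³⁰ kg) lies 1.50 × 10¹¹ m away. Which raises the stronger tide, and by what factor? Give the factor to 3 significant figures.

The Moon, by a factor of ≈ 2.20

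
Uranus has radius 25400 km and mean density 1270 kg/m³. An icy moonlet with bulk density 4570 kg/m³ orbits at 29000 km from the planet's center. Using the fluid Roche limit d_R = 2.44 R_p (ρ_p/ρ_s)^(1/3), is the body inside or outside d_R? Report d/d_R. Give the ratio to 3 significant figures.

d_R = 2.44 × (25400 km) × (1270/4570)^(1/3) = 40440 km
d/d_R = (29000) / (40440) = 0.717
Since d/d_R < 1, the body is inside the Roche limit.

inside; d/d_R ≈ 0.717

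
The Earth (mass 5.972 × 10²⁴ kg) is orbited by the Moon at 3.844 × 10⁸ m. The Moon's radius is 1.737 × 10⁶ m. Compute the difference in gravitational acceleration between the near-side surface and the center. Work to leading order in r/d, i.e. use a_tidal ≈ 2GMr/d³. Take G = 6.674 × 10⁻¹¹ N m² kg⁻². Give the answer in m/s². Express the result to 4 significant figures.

2.438 × 10⁻⁵ m/s²

Differencing GM/(d−r)² and GM/d² to first order in r/d gives 2GMr/d³.
a_tidal = 2GMr/d³
        = 2 × (6.674 × 10⁻¹¹) × (5.972 × 10²⁴) × (1.737 × 10⁶) / (3.844 × 10⁸)³
        = 2.438 × 10⁻⁵ m/s²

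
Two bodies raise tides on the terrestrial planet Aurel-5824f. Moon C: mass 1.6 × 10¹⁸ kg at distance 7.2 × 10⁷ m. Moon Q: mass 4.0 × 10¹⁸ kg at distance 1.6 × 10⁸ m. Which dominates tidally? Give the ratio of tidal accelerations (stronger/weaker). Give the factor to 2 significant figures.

The tide-raising term goes as M/d³ (the gradient of a 1/d² field).
Moon C: (1.6 × 10¹⁸) / (7.2 × 10⁷)³ = 4.287 × 10⁻⁶
Moon Q: (4.0 × 10¹⁸) / (1.6 × 10⁸)³ = 9.766 × 10⁻⁷
Ratio (larger/smaller) = 4.4

Moon C, by a factor of ≈ 4.4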